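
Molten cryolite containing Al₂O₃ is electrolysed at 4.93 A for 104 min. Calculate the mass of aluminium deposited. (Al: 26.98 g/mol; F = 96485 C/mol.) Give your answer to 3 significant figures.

Q = 4.93 A × 6240 s = 30760 C
n(e⁻) = 30760 / 96485 = 0.3188 mol
Al³⁺ + 3e⁻ → Al, so n(Al) = 0.3188 / 3 = 0.1063 mol
m = 0.1063 × 26.98 = 2.87 g

2.87 g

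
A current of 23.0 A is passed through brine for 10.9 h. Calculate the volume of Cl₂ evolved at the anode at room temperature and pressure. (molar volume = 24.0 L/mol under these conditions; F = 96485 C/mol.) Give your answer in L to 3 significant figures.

112 L

Charge passed = 23.0 × 39240 = 9.025×10^5 C
n(e⁻) = Q/F = 9.025×10^5/96485 = 9.354 mol
2Cl⁻ → Cl₂ + 2e⁻, so n(Cl₂) = 9.354 / 2 = 4.677 mol
V = 4.677 × 24.0 = 112.2 L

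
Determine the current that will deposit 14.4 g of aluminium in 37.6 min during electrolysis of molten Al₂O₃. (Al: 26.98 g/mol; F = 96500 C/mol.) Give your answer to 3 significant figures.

n(Al) = 14.4 / 26.98 = 0.5337 mol
Al³⁺ + 3e⁻ → Al, so n(e⁻) = 3 × 0.5337 = 1.601 mol
Q = 1.601 × 96500 = 1.545×10^5 C
I = Q / t = 1.545×10^5 / 2256 s = 68.5 A

68.5 A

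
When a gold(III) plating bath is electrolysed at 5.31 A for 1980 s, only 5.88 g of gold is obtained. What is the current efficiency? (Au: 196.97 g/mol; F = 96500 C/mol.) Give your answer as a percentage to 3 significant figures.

Q = 5.31 × 1980 = 10510 C
n(e⁻) = 10510 / 96500 = 0.1089 mol
Au³⁺ + 3e⁻ → Au, so theoretical n(Au) = 0.03630 mol → 7.150 g
Efficiency = 5.88 / 7.150 = 0.8224 = 82.2%

82.2%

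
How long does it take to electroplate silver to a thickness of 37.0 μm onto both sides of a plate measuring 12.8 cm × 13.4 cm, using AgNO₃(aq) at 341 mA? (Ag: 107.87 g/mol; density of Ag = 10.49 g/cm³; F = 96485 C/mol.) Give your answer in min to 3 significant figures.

582 min

Plated area = 2 × 12.8 × 13.4 = 343.0 cm²
Volume = 343.0 × 37.0×10⁻⁴ cm = 1.269 cm³
m(Ag) = 1.269 × 10.49 = 13.31 g
n(Ag) = 13.31 / 107.87 = 0.1234 mol; n(e⁻) = 0.1234 mol
Q = 0.1234 × 96485 = 11910 C
t = 11910 / 0.341 = 34930 s = 582 min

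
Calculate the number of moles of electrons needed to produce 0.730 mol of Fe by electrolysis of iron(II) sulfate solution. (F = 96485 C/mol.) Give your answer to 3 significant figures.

1.46 mol

Fe²⁺ + 2e⁻ → Fe, so n(e⁻) = 2 × 0.730 = 1.460 mol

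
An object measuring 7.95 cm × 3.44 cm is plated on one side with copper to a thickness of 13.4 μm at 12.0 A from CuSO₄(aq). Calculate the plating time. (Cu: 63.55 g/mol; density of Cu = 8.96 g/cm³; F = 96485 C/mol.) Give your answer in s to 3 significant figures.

83.1 s

Plated area = 7.95 × 3.44 = 27.35 cm²
Volume = 27.35 × 13.4×10⁻⁴ cm = 0.03665 cm³
m(Cu) = 0.03665 × 8.96 = 0.3284 g
n(Cu) = 0.3284 / 63.55 = 0.005168 mol; n(e⁻) = 2 × 0.005168 = 0.01034 mol
Q = 0.01034 × 96485 = 997.7 C
t = 997.7 / 12.0 = 83.14 s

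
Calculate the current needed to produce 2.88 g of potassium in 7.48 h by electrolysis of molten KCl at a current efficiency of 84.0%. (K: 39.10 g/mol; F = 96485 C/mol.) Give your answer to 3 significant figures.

n(K) = 2.88 / 39.10 = 0.07366 mol
K⁺ + e⁻ → K, so n(e⁻) = 0.07366 mol
Q = 0.07366 × 96485 / 0.840 = 8461 C
I = Q / t = 8461 / 26928 s = 0.314 A

0.314 A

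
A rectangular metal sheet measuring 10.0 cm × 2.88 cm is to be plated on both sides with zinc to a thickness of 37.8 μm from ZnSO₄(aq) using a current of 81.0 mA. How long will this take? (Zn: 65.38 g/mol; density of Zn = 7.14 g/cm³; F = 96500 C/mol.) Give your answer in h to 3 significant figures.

15.7 h

Plated area = 2 × 10.0 × 2.88 = 57.60 cm²
Volume = 57.60 × 37.8×10⁻⁴ cm = 0.2177 cm³
m(Zn) = 0.2177 × 7.14 = 1.554 g
n(Zn) = 1.554 / 65.38 = 0.02377 mol; n(e⁻) = 2 × 0.02377 = 0.04754 mol
Q = 0.04754 × 96500 = 4588 C
t = 4588 / 0.0810 = 56640 s = 15.7 h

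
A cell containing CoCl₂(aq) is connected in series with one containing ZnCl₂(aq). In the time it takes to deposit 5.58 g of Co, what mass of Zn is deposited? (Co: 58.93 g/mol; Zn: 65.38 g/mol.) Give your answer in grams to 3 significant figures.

n(Co) = 5.58 / 58.93 = 0.09469 mol
Co²⁺ + 2e⁻ → Co, so n(e⁻) = 2 × 0.09469 = 0.1894 mol
Same current for the same time ⇒ same n(e⁻) = 0.1894 mol in both cells.
Zn²⁺ + 2e⁻ → Zn, so n(Zn) = 0.1894 / 2 = 0.09470 mol
m(Zn) = 0.09470 × 65.38 = 6.19 g

6.19 g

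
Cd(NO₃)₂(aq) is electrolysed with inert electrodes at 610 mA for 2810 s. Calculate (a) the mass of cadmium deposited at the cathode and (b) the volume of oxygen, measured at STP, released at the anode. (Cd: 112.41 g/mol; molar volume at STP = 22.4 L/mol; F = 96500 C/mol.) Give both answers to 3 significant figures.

0.998 g Cd; 0.0995 L O₂

Q = 0.610 × 2810 = 1714 C; n(e⁻) = 1714 / 96500 = 0.01776 mol
Cathode: Cd²⁺ + 2e⁻ → Cd → n(Cd) = 0.01776/2 = 0.008880 mol → 0.998 g
Anode: 2H₂O → O₂ + 4H⁺ + 4e⁻ → n(O₂) = 0.01776/4 = 0.004440 mol → 0.0995 L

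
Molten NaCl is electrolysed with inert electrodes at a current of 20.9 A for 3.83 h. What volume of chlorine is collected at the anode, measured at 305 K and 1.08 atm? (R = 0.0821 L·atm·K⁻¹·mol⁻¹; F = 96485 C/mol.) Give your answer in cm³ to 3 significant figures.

34600 cm³

Charge passed = 20.9 × 13788 = 2.882×10^5 C
n(e⁻) = Q/F = 2.882×10^5/96485 = 2.987 mol
2Cl⁻ → Cl₂ + 2e⁻, so n(Cl₂) = 2.987 / 2 = 1.494 mol
V = nRT/P = 1.494 × 0.0821 × 305 / 1.08 = 34.64 L
= 34600 cm³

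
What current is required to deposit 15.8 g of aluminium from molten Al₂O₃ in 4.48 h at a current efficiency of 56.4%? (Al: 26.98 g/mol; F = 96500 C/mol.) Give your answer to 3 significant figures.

18.6 A

n(Al) = 15.8 / 26.98 = 0.5856 mol
Al³⁺ + 3e⁻ → Al, so n(e⁻) = 3 × 0.5856 = 1.757 mol
Q = 1.757 × 96500 / 0.564 = 3.006×10^5 C
I = Q / t = 3.006×10^5 / 16128 s = 18.6 A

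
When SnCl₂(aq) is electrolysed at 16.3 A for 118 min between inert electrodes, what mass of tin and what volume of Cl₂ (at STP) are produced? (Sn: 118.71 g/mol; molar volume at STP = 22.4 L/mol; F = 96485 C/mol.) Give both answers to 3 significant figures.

71.0 g Sn; 13.4 L Cl₂

Q = 16.3 × 7080 = 1.154×10^5 C; n(e⁻) = 1.154×10^5 / 96485 = 1.196 mol
Cathode: Sn²⁺ + 2e⁻ → Sn → n(Sn) = 1.196/2 = 0.5980 mol → 71.0 g
Anode: 2Cl⁻ → Cl₂ + 2e⁻ → n(Cl₂) = 1.196/2 = 0.5980 mol → 13.4 L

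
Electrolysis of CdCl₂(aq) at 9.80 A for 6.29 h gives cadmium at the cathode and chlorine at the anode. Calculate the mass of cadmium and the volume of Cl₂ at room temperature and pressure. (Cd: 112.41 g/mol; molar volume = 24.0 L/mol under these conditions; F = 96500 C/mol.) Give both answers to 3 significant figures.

Q = 9.80 × 22644 = 2.219×10^5 C; n(e⁻) = 2.219×10^5 / 96500 = 2.299 mol
Cathode: Cd²⁺ + 2e⁻ → Cd → n(Cd) = 2.299/2 = 1.150 mol → 129 g
Anode: 2Cl⁻ → Cl₂ + 2e⁻ → n(Cl₂) = 2.299/2 = 1.150 mol → 27.6 L

129 g Cd; 27.6 L Cl₂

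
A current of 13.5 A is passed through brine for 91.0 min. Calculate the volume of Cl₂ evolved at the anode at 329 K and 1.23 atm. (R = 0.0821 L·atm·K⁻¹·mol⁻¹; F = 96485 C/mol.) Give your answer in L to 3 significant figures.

Charge passed = 13.5 × 5460 = 73710 C
n(e⁻) = 73710 / 96485 = 0.7640 mol
2Cl⁻ → Cl₂ + 2e⁻, so n(Cl₂) = 0.7640 / 2 = 0.3820 mol
V = nRT/P = 0.3820 × 0.0821 × 329 / 1.23 = 8.389 L

8.39 L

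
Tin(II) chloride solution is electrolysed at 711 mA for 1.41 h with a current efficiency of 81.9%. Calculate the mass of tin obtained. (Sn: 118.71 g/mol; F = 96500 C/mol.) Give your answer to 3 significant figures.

Q = 0.711 × 5076 = 3609 C
n(e⁻) = 3609 / 96500 = 0.03740 mol
Sn²⁺ + 2e⁻ → Sn, so theoretical m(Sn) = 0.01870 × 118.71 = 2.220 g
Actual mass = 81.9% × 2.220 = 1.82 g

1.82 g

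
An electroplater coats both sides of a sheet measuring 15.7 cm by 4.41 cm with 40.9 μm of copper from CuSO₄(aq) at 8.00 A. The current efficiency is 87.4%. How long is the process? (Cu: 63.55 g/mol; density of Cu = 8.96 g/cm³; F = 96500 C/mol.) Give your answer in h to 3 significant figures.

Plated area = 2 × 15.7 × 4.41 = 138.5 cm²
Volume = 138.5 × 40.9×10⁻⁴ cm = 0.5665 cm³
m(Cu) = 0.5665 × 8.96 = 5.076 g
n(Cu) = 5.076 / 63.55 = 0.07987 mol; n(e⁻) = 2 × 0.07987 = 0.1597 mol
Q = 0.1597 × 96500 / 0.874 = 17630 C
t = 17630 / 8.00 = 2204 s = 0.612 h

0.612 h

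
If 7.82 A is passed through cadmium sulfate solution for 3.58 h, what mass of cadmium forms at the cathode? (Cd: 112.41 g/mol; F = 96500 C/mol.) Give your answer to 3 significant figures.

58.7 g

Q = 7.82 A × 12888 s = 1.008×10^5 C
n(e⁻) = 1.008×10^5 / 96500 = 1.045 mol
Cd²⁺ + 2e⁻ → Cd, so n(Cd) = 1.045 / 2 = 0.5225 mol
m = 0.5225 × 112.41 = 58.7 g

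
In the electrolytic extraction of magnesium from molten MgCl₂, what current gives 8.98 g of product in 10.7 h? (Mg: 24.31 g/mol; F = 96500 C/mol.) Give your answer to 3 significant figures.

n(Mg) = 8.98 / 24.31 = 0.3694 mol
Mg²⁺ + 2e⁻ → Mg, so n(e⁻) = 2 × 0.3694 = 0.7388 mol
Q = 0.7388 × 96500 = 71290 C
I = Q / t = 71290 / 38520 s = 1.85 A

1.85 A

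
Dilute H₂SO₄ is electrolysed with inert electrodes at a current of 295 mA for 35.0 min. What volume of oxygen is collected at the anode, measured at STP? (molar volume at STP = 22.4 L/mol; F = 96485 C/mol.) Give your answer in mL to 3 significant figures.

Charge passed = 0.295 × 2100 = 619.5 C
n(e⁻) = Q/F = 619.5/96485 = 0.006421 mol
2H₂O → O₂ + 4H⁺ + 4e⁻, so n(O₂) = 0.006421 / 4 = 0.001605 mol
V = 0.001605 × 22.4 = 0.03595 L
= 36.0 mL

36.0 mL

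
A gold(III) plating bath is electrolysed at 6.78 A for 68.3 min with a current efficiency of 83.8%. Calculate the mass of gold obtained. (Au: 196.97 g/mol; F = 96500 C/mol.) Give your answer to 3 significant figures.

15.8 g

Q = 6.78 × 4098 = 27780 C
n(e⁻) = 27780 / 96500 = 0.2879 mol
Au³⁺ + 3e⁻ → Au, so theoretical m(Au) = 0.09597 × 196.97 = 18.90 g
Actual mass = 83.8% × 18.90 = 15.8 g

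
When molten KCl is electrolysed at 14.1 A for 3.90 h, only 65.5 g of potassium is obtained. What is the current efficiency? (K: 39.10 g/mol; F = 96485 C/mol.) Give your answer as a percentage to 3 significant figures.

Q = 14.1 × 14040 = 1.980×10^5 C
n(e⁻) = 1.980×10^5 / 96485 = 2.052 mol
K⁺ + e⁻ → K, so theoretical n(K) = 2.052 mol → 80.23 g
Efficiency = 65.5 / 80.23 = 0.8164 = 81.6%

81.6%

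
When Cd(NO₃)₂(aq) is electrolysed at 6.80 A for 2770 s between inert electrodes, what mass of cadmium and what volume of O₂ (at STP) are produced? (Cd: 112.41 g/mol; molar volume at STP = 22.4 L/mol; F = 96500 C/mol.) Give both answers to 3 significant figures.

Q = 6.80 × 2770 = 18840 C; n(e⁻) = 18840 / 96500 = 0.1952 mol
Cathode: Cd²⁺ + 2e⁻ → Cd → n(Cd) = 0.1952/2 = 0.09760 mol → 11.0 g
Anode: 2H₂O → O₂ + 4H⁺ + 4e⁻ → n(O₂) = 0.1952/4 = 0.04880 mol → 1.09 L

11.0 g Cd; 1.09 L O₂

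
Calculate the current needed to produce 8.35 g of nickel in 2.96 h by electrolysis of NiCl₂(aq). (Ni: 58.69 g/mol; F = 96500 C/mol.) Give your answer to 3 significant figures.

n(Ni) = 8.35 / 58.69 = 0.1423 mol
Ni²⁺ + 2e⁻ → Ni, so n(e⁻) = 2 × 0.1423 = 0.2846 mol
Q = 0.2846 × 96500 = 27460 C
I = Q / t = 27460 / 10656 s = 2.58 A

2.58 A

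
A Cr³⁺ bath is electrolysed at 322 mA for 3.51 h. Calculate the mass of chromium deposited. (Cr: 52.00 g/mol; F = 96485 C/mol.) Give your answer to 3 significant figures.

Q = It = 0.322 × 12636 = 4069 C
n(e⁻) = 4069 / 96485 = 0.04217 mol
Cr³⁺ + 3e⁻ → Cr, so n(Cr) = 0.04217 / 3 = 0.01406 mol
m = 0.01406 × 52.00 = 0.731 g

0.731 g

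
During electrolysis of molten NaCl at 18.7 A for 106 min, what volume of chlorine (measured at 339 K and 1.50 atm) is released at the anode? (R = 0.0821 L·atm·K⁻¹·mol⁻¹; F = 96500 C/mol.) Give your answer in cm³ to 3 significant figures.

Q = It = 18.7 × 6360 = 1.189×10^5 C
n(e⁻) = Q/F = 1.189×10^5/96500 = 1.232 mol
2Cl⁻ → Cl₂ + 2e⁻, so n(Cl₂) = 1.232 / 2 = 0.6160 mol
V = nRT/P = 0.6160 × 0.0821 × 339 / 1.50 = 11.43 L
= 11400 cm³

11400 cm³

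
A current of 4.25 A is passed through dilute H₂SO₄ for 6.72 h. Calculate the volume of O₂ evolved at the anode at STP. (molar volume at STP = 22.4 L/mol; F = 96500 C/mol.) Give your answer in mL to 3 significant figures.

5970 mL

Q = It = 4.25 × 24192 = 1.028×10^5 C
Moles of electrons = 1.028×10^5 / 96500 = 1.065 mol
2H₂O → O₂ + 4H⁺ + 4e⁻, so n(O₂) = 1.065 / 4 = 0.2663 mol
V = 0.2663 × 22.4 = 5.965 L
= 5970 mL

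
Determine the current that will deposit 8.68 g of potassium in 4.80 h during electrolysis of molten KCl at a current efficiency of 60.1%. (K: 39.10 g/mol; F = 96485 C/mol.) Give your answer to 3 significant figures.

2.06 A

n(K) = 8.68 / 39.10 = 0.2220 mol
K⁺ + e⁻ → K, so n(e⁻) = 0.2220 mol
Q = 0.2220 × 96485 / 0.601 = 35640 C
I = Q / t = 35640 / 17280 s = 2.06 A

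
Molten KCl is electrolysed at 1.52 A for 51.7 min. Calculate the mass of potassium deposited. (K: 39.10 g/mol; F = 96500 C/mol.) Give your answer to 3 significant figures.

1.91 g

Charge passed = 1.52 × 3102 = 4715 C
Moles of electrons = 4715 / 96500 = 0.04886 mol
K⁺ + e⁻ → K, so n(K) = 0.04886 mol
m = 0.04886 × 39.10 = 1.91 g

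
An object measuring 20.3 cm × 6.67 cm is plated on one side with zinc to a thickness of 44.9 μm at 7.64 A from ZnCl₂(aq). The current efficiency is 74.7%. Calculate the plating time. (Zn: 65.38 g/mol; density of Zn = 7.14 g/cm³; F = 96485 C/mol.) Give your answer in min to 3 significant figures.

Plated area = 20.3 × 6.67 = 135.4 cm²
Volume = 135.4 × 44.9×10⁻⁴ cm = 0.6079 cm³
m(Zn) = 0.6079 × 7.14 = 4.340 g
n(Zn) = 4.340 / 65.38 = 0.06638 mol; n(e⁻) = 2 × 0.06638 = 0.1328 mol
Q = 0.1328 × 96485 / 0.747 = 17150 C
t = 17150 / 7.64 = 2245 s = 37.4 min

37.4 min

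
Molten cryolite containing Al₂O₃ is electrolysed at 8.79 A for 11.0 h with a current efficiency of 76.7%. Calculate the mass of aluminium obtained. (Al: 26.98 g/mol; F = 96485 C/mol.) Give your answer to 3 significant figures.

Q = 8.79 × 39600 = 3.481×10^5 C
n(e⁻) = 3.481×10^5 / 96485 = 3.608 mol
Al³⁺ + 3e⁻ → Al, so theoretical m(Al) = 1.203 × 26.98 = 32.46 g
Actual mass = 76.7% × 32.46 = 24.9 g

24.9 g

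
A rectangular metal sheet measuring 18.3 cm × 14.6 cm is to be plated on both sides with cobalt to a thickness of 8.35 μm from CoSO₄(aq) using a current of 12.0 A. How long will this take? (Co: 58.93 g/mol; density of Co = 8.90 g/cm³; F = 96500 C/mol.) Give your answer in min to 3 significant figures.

18.1 min

Plated area = 2 × 18.3 × 14.6 = 534.4 cm²
Volume = 534.4 × 8.35×10⁻⁴ cm = 0.4462 cm³
m(Co) = 0.4462 × 8.90 = 3.971 g
n(Co) = 3.971 / 58.93 = 0.06739 mol; n(e⁻) = 2 × 0.06739 = 0.1348 mol
Q = 0.1348 × 96500 = 13010 C
t = 13010 / 12.0 = 1084 s = 18.1 min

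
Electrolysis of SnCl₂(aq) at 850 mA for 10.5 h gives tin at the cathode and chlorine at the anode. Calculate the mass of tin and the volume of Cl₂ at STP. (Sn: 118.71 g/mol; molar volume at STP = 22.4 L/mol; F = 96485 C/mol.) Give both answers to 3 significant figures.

19.8 g Sn; 3.73 L Cl₂

Q = 0.850 × 37800 = 32130 C; n(e⁻) = 32130 / 96485 = 0.3330 mol
Cathode: Sn²⁺ + 2e⁻ → Sn → n(Sn) = 0.3330/2 = 0.1665 mol → 19.8 g
Anode: 2Cl⁻ → Cl₂ + 2e⁻ → n(Cl₂) = 0.3330/2 = 0.1665 mol → 3.73 L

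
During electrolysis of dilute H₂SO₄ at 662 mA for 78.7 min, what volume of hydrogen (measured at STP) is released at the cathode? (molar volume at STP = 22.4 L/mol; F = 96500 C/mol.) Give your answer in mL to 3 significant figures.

Q = It = 0.662 × 4722 = 3126 C
n(e⁻) = Q/F = 3126/96500 = 0.03239 mol
2H⁺ + 2e⁻ → H₂, so n(H₂) = 0.03239 / 2 = 0.01620 mol
V = 0.01620 × 22.4 = 0.3629 L
= 363 mL

363 mL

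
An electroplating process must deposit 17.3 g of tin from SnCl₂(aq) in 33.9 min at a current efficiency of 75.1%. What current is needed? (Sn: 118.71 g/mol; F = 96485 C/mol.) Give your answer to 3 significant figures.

n(Sn) = 17.3 / 118.71 = 0.1457 mol
Sn²⁺ + 2e⁻ → Sn, so n(e⁻) = 2 × 0.1457 = 0.2914 mol
Q = 0.2914 × 96485 / 0.751 = 37440 C
I = Q / t = 37440 / 2034 s = 18.4 A

18.4 A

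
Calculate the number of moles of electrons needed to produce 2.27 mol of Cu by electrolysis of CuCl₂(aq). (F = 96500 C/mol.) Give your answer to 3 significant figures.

4.54 mol

Cu²⁺ + 2e⁻ → Cu, so n(e⁻) = 2 × 2.27 = 4.540 mol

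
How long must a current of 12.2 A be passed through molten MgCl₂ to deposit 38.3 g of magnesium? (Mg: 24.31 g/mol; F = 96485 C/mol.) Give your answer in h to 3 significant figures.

n(Mg) = 38.3 / 24.31 = 1.575 mol
Mg²⁺ + 2e⁻ → Mg, so n(e⁻) = 2 × 1.575 = 3.150 mol
Q = 3.150 × 96485 = 3.039×10^5 C
t = Q / I = 3.039×10^5 / 12.2 = 24910 s = 6.92 h

6.92 h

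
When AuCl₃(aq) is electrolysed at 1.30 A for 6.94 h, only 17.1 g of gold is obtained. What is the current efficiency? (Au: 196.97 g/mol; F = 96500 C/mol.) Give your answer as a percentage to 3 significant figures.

77.4%

Q = 1.30 × 24984 = 32480 C
n(e⁻) = 32480 / 96500 = 0.3366 mol
Au³⁺ + 3e⁻ → Au, so theoretical n(Au) = 0.1122 mol → 22.10 g
Efficiency = 17.1 / 22.10 = 0.7738 = 77.4%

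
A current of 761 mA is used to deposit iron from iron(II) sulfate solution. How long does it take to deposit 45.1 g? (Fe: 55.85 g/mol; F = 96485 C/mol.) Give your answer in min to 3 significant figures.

3410 min

n(Fe) = 45.1 / 55.85 = 0.8075 mol
Fe²⁺ + 2e⁻ → Fe, so n(e⁻) = 2 × 0.8075 = 1.615 mol
Q = 1.615 × 96485 = 1.558×10^5 C
t = Q / I = 1.558×10^5 / 0.761 = 2.047×10^5 s = 3410 min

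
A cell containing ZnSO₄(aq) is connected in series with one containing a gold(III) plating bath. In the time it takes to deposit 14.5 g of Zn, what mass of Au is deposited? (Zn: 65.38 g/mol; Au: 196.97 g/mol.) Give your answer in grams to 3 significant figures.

29.1 g

n(Zn) = 14.5 / 65.38 = 0.2218 mol
Zn²⁺ + 2e⁻ → Zn, so n(e⁻) = 2 × 0.2218 = 0.4436 mol
The cells are in series, so the same charge (and hence the same n(e⁻) = 0.4436 mol) passes through both.
Au³⁺ + 3e⁻ → Au, so n(Au) = 0.4436 / 3 = 0.1479 mol
m(Au) = 0.1479 × 196.97 = 29.1 g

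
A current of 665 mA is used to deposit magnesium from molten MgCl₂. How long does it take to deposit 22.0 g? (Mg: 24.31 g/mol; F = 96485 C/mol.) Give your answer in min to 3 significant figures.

4380 min

n(Mg) = 22.0 / 24.31 = 0.9050 mol
Mg²⁺ + 2e⁻ → Mg, so n(e⁻) = 2 × 0.9050 = 1.810 mol
Q = 1.810 × 96485 = 1.746×10^5 C
t = Q / I = 1.746×10^5 / 0.665 = 2.626×10^5 s = 4380 min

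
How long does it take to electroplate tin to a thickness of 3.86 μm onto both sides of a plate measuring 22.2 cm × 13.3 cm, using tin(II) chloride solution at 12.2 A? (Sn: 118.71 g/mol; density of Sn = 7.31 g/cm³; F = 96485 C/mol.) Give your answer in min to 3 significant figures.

Plated area = 2 × 22.2 × 13.3 = 590.5 cm²
Volume = 590.5 × 3.86×10⁻⁴ cm = 0.2279 cm³
m(Sn) = 0.2279 × 7.31 = 1.666 g
n(Sn) = 1.666 / 118.71 = 0.01403 mol; n(e⁻) = 2 × 0.01403 = 0.02806 mol
Q = 0.02806 × 96485 = 2707 C
t = 2707 / 12.2 = 221.9 s = 3.70 min

3.70 min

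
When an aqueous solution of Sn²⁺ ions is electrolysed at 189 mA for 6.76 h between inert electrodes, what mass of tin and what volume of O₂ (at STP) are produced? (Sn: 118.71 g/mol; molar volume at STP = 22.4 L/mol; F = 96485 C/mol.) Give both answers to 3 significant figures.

2.83 g Sn; 0.267 L O₂

Q = 0.189 × 24336 = 4600 C; n(e⁻) = 4600 / 96485 = 0.04768 mol
Cathode: Sn²⁺ + 2e⁻ → Sn → n(Sn) = 0.04768/2 = 0.02384 mol → 2.83 g
Anode: 2H₂O → O₂ + 4H⁺ + 4e⁻ → n(O₂) = 0.04768/4 = 0.01192 mol → 0.267 L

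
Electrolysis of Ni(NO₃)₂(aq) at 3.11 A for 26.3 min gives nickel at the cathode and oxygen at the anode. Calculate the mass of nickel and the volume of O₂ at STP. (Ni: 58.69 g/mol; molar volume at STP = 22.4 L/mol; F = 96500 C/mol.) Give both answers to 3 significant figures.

1.49 g Ni; 0.285 L O₂

Q = 3.11 × 1578 = 4908 C; n(e⁻) = 4908 / 96500 = 0.05086 mol
Cathode: Ni²⁺ + 2e⁻ → Ni → n(Ni) = 0.05086/2 = 0.02543 mol → 1.49 g
Anode: 2H₂O → O₂ + 4H⁺ + 4e⁻ → n(O₂) = 0.05086/4 = 0.01272 mol → 0.285 L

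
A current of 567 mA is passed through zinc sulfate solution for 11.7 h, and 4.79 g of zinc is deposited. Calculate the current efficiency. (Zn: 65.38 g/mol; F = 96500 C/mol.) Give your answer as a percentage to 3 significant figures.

Q = 0.567 × 42120 = 23880 C
n(e⁻) = 23880 / 96500 = 0.2475 mol
Zn²⁺ + 2e⁻ → Zn, so theoretical n(Zn) = 0.1238 mol → 8.094 g
Efficiency = 4.79 / 8.094 = 0.5918 = 59.2%

59.2%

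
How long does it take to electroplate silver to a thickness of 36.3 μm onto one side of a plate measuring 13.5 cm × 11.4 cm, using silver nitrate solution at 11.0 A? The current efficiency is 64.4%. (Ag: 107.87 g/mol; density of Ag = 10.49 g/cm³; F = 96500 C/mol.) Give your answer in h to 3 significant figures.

Plated area = 13.5 × 11.4 = 153.9 cm²
Volume = 153.9 × 36.3×10⁻⁴ cm = 0.5587 cm³
m(Ag) = 0.5587 × 10.49 = 5.861 g
n(Ag) = 5.861 / 107.87 = 0.05433 mol; n(e⁻) = 0.05433 mol
Q = 0.05433 × 96500 / 0.644 = 8141 C
t = 8141 / 11.0 = 740.1 s = 0.206 h

0.206 h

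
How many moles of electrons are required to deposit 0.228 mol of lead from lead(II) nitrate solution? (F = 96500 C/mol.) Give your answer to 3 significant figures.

Pb²⁺ + 2e⁻ → Pb, so n(e⁻) = 2 × 0.228 = 0.4560 mol

0.456 mol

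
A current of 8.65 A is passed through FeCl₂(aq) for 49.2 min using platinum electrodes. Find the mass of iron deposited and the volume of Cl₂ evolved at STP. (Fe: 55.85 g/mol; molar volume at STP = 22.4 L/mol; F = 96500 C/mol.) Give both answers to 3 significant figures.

7.39 g Fe; 2.96 L Cl₂

Q = 8.65 × 2952 = 25530 C; n(e⁻) = 25530 / 96500 = 0.2646 mol
Cathode: Fe²⁺ + 2e⁻ → Fe → n(Fe) = 0.2646/2 = 0.1323 mol → 7.39 g
Anode: 2Cl⁻ → Cl₂ + 2e⁻ → n(Cl₂) = 0.2646/2 = 0.1323 mol → 2.96 L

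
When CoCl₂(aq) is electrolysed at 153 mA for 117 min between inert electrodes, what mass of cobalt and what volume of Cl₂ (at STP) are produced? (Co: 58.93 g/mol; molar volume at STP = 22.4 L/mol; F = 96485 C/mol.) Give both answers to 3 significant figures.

0.328 g Co; 0.125 L Cl₂

Q = 0.153 × 7020 = 1074 C; n(e⁻) = 1074 / 96485 = 0.01113 mol
Cathode: Co²⁺ + 2e⁻ → Co → n(Co) = 0.01113/2 = 0.005565 mol → 0.328 g
Anode: 2Cl⁻ → Cl₂ + 2e⁻ → n(Cl₂) = 0.01113/2 = 0.005565 mol → 0.125 L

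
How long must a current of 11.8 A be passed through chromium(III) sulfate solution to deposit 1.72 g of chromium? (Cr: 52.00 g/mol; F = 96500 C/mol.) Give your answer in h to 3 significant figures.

n(Cr) = 1.72 / 52.00 = 0.03308 mol
Cr³⁺ + 3e⁻ → Cr, so n(e⁻) = 3 × 0.03308 = 0.09924 mol
Q = 0.09924 × 96500 = 9577 C
t = Q / I = 9577 / 11.8 = 811.6 s = 0.225 h

0.225 h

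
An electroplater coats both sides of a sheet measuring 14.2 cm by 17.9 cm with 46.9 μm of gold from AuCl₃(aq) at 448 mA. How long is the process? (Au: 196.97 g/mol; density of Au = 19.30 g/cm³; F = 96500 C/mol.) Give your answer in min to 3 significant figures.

2520 min

Plated area = 2 × 14.2 × 17.9 = 508.4 cm²
Volume = 508.4 × 46.9×10⁻⁴ cm = 2.384 cm³
m(Au) = 2.384 × 19.30 = 46.01 g
n(Au) = 46.01 / 196.97 = 0.2336 mol; n(e⁻) = 3 × 0.2336 = 0.7008 mol
Q = 0.7008 × 96500 = 67630 C
t = 67630 / 0.448 = 1.510×10^5 s = 2520 min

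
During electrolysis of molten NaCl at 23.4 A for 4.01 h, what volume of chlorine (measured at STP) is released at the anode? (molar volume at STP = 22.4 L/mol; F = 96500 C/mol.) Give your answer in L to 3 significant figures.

Q = It = 23.4 × 14436 = 3.378×10^5 C
n(e⁻) = Q/F = 3.378×10^5/96500 = 3.501 mol
2Cl⁻ → Cl₂ + 2e⁻, so n(Cl₂) = 3.501 / 2 = 1.751 mol
V = 1.751 × 22.4 = 39.22 L

39.2 L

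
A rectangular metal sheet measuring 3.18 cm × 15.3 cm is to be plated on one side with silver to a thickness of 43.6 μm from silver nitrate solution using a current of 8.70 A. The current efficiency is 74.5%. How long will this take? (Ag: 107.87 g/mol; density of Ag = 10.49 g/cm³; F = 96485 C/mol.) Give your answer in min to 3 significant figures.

5.12 min

Plated area = 3.18 × 15.3 = 48.65 cm²
Volume = 48.65 × 43.6×10⁻⁴ cm = 0.2121 cm³
m(Ag) = 0.2121 × 10.49 = 2.225 g
n(Ag) = 2.225 / 107.87 = 0.02063 mol; n(e⁻) = 0.02063 mol
Q = 0.02063 × 96485 / 0.745 = 2672 C
t = 2672 / 8.70 = 307.1 s = 5.12 min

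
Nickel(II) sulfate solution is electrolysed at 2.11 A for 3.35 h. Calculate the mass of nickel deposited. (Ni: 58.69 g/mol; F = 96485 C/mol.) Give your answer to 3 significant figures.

7.74 g

Q = It = 2.11 × 12060 = 25450 C
n(e⁻) = 25450 / 96485 = 0.2638 mol
Ni²⁺ + 2e⁻ → Ni, so n(Ni) = 0.2638 / 2 = 0.1319 mol
m = 0.1319 × 58.69 = 7.74 g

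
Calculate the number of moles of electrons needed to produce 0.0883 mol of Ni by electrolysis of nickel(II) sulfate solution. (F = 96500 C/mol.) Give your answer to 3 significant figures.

Ni²⁺ + 2e⁻ → Ni, so n(e⁻) = 2 × 0.0883 = 0.1766 mol

0.177 mol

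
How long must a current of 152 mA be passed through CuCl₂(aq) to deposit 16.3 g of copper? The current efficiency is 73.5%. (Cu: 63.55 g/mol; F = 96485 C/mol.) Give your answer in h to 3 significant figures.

123 h

n(Cu) = 16.3 / 63.55 = 0.2565 mol
Cu²⁺ + 2e⁻ → Cu, so n(e⁻) = 2 × 0.2565 = 0.5130 mol
Q = 0.5130 × 96485 / 0.735 = 67340 C
t = Q / I = 67340 / 0.152 = 4.430×10^5 s = 123 h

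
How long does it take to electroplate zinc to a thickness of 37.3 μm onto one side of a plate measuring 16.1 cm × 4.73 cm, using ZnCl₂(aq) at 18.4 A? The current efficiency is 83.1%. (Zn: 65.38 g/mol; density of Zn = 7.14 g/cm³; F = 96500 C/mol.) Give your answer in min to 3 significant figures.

Plated area = 16.1 × 4.73 = 76.15 cm²
Volume = 76.15 × 37.3×10⁻⁴ cm = 0.2840 cm³
m(Zn) = 0.2840 × 7.14 = 2.028 g
n(Zn) = 2.028 / 65.38 = 0.03102 mol; n(e⁻) = 2 × 0.03102 = 0.06204 mol
Q = 0.06204 × 96500 / 0.831 = 7204 C
t = 7204 / 18.4 = 391.5 s = 6.53 min

6.53 min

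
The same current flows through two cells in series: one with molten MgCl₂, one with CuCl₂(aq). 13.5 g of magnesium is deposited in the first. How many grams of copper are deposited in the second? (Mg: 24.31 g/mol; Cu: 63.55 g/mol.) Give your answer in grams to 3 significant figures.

35.3 g

n(Mg) = 13.5 / 24.31 = 0.5553 mol
Mg²⁺ + 2e⁻ → Mg, so n(e⁻) = 2 × 0.5553 = 1.111 mol
Since the cells are in series, n(e⁻) in the Cu cell is also 1.111 mol.
Cu²⁺ + 2e⁻ → Cu, so n(Cu) = 1.111 / 2 = 0.5555 mol
m(Cu) = 0.5555 × 63.55 = 35.3 g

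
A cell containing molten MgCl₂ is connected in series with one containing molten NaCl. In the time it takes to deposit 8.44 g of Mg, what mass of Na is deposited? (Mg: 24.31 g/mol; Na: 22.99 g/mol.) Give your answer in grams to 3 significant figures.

16.0 g

n(Mg) = 8.44 / 24.31 = 0.3472 mol
Mg²⁺ + 2e⁻ → Mg, so n(e⁻) = 2 × 0.3472 = 0.6944 mol
The cells are in series, so the same charge (and hence the same n(e⁻) = 0.6944 mol) passes through both.
Na⁺ + e⁻ → Na, so n(Na) = 0.6944 mol
m(Na) = 0.6944 × 22.99 = 16.0 g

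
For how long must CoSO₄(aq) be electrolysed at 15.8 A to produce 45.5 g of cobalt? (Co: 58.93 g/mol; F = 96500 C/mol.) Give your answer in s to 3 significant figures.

n(Co) = 45.5 / 58.93 = 0.7721 mol
Co²⁺ + 2e⁻ → Co, so n(e⁻) = 2 × 0.7721 = 1.544 mol
Q = 1.544 × 96500 = 1.490×10^5 C
t = Q / I = 1.490×10^5 / 15.8 = 9430 s

9430 s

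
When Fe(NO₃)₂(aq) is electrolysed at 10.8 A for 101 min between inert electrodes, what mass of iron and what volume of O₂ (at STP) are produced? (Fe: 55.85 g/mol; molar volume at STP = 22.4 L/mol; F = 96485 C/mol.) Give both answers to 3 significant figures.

18.9 g Fe; 3.80 L O₂

Q = 10.8 × 6060 = 65450 C; n(e⁻) = 65450 / 96485 = 0.6783 mol
Cathode: Fe²⁺ + 2e⁻ → Fe → n(Fe) = 0.6783/2 = 0.3392 mol → 18.9 g
Anode: 2H₂O → O₂ + 4H⁺ + 4e⁻ → n(O₂) = 0.6783/4 = 0.1696 mol → 3.80 L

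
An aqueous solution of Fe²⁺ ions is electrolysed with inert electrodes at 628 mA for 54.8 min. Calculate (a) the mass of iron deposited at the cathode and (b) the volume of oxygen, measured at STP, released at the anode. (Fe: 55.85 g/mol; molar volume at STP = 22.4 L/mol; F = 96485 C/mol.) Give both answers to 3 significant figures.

Q = 0.628 × 3288 = 2065 C; n(e⁻) = 2065 / 96485 = 0.02140 mol
Cathode: Fe²⁺ + 2e⁻ → Fe → n(Fe) = 0.02140/2 = 0.01070 mol → 0.598 g
Anode: 2H₂O → O₂ + 4H⁺ + 4e⁻ → n(O₂) = 0.02140/4 = 0.005350 mol → 0.120 L

0.598 g Fe; 0.120 L O₂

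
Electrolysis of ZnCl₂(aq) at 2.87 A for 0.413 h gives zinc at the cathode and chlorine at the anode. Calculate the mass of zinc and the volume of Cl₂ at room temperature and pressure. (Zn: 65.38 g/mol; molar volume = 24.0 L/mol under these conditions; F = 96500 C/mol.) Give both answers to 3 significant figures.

1.45 g Zn; 0.531 L Cl₂

Q = 2.87 × 1486.8 = 4267 C; n(e⁻) = 4267 / 96500 = 0.04422 mol
Cathode: Zn²⁺ + 2e⁻ → Zn → n(Zn) = 0.04422/2 = 0.02211 mol → 1.45 g
Anode: 2Cl⁻ → Cl₂ + 2e⁻ → n(Cl₂) = 0.04422/2 = 0.02211 mol → 0.531 L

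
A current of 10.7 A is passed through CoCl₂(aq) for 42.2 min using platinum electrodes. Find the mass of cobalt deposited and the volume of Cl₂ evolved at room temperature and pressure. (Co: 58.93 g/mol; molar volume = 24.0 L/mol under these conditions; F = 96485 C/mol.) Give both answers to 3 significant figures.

Q = 10.7 × 2532 = 27090 C; n(e⁻) = 27090 / 96485 = 0.2808 mol
Cathode: Co²⁺ + 2e⁻ → Co → n(Co) = 0.2808/2 = 0.1404 mol → 8.27 g
Anode: 2Cl⁻ → Cl₂ + 2e⁻ → n(Cl₂) = 0.2808/2 = 0.1404 mol → 3.37 L

8.27 g Co; 3.37 L Cl₂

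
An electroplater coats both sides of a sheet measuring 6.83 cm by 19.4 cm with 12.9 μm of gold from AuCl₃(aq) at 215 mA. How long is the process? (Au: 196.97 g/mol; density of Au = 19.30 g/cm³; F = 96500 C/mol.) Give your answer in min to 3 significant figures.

Plated area = 2 × 6.83 × 19.4 = 265.0 cm²
Volume = 265.0 × 12.9×10⁻⁴ cm = 0.3419 cm³
m(Au) = 0.3419 × 19.30 = 6.599 g
n(Au) = 6.599 / 196.97 = 0.03350 mol; n(e⁻) = 3 × 0.03350 = 0.1005 mol
Q = 0.1005 × 96500 = 9698 C
t = 9698 / 0.215 = 45110 s = 752 min

752 min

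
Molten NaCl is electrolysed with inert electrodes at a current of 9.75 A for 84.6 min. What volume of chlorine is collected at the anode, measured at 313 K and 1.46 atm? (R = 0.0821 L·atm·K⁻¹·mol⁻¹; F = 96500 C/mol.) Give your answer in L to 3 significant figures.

4.51 L

Q = 9.75 A × 5076 s = 49490 C
n(e⁻) = 49490 / 96500 = 0.5128 mol
2Cl⁻ → Cl₂ + 2e⁻, so n(Cl₂) = 0.5128 / 2 = 0.2564 mol
V = nRT/P = 0.2564 × 0.0821 × 313 / 1.46 = 4.513 L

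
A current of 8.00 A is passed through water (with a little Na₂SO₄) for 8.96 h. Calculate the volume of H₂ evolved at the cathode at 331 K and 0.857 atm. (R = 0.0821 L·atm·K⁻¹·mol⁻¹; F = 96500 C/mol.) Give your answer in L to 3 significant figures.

Charge passed = 8.00 × 32256 = 2.580×10^5 C
Moles of electrons = 2.580×10^5 / 96500 = 2.674 mol
2H⁺ + 2e⁻ → H₂, so n(H₂) = 2.674 / 2 = 1.337 mol
V = nRT/P = 1.337 × 0.0821 × 331 / 0.857 = 42.40 L

42.4 L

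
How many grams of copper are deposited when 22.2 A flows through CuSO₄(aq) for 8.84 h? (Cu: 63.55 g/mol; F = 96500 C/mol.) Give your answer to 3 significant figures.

Charge passed = 22.2 × 31824 = 7.065×10^5 C
Moles of electrons = 7.065×10^5 / 96500 = 7.321 mol
Cu²⁺ + 2e⁻ → Cu, so n(Cu) = 7.321 / 2 = 3.661 mol
m = 3.661 × 63.55 = 233 g

233 g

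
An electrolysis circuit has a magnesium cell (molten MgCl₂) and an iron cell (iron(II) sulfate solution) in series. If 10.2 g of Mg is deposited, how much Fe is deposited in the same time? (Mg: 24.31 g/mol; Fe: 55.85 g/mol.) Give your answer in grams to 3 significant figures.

23.4 g

n(Mg) = 10.2 / 24.31 = 0.4196 mol
Mg²⁺ + 2e⁻ → Mg, so n(e⁻) = 2 × 0.4196 = 0.8392 mol
In series, the same 0.8392 mol of electrons flows through the second cell.
Fe²⁺ + 2e⁻ → Fe, so n(Fe) = 0.8392 / 2 = 0.4196 mol
m(Fe) = 0.4196 × 55.85 = 23.4 g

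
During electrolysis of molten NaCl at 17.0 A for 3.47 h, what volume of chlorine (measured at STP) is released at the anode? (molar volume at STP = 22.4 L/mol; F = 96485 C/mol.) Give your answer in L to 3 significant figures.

Q = It = 17.0 × 12492 = 2.124×10^5 C
n(e⁻) = 2.124×10^5 / 96485 = 2.201 mol
2Cl⁻ → Cl₂ + 2e⁻, so n(Cl₂) = 2.201 / 2 = 1.101 mol
V = 1.101 × 22.4 = 24.66 L

24.7 L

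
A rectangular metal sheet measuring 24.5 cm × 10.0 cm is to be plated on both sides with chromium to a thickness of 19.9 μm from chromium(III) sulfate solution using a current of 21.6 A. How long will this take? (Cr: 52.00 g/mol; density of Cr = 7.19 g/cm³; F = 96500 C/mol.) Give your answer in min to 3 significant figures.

Plated area = 2 × 24.5 × 10.0 = 490.0 cm²
Volume = 490.0 × 19.9×10⁻⁴ cm = 0.9751 cm³
m(Cr) = 0.9751 × 7.19 = 7.011 g
n(Cr) = 7.011 / 52.00 = 0.1348 mol; n(e⁻) = 3 × 0.1348 = 0.4044 mol
Q = 0.4044 × 96500 = 39020 C
t = 39020 / 21.6 = 1806 s = 30.1 min

30.1 min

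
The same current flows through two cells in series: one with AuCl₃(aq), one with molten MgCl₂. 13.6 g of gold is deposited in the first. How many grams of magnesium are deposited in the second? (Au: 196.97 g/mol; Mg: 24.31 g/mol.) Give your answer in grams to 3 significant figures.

n(Au) = 13.6 / 196.97 = 0.06905 mol
Au³⁺ + 3e⁻ → Au, so n(e⁻) = 3 × 0.06905 = 0.2072 mol
Since the cells are in series, n(e⁻) in the Mg cell is also 0.2072 mol.
Mg²⁺ + 2e⁻ → Mg, so n(Mg) = 0.2072 / 2 = 0.1036 mol
m(Mg) = 0.1036 × 24.31 = 2.52 g

2.52 g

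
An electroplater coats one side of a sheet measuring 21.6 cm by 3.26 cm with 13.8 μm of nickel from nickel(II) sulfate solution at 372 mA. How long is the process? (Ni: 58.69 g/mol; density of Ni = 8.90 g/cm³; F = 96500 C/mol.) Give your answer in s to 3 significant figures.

Plated area = 21.6 × 3.26 = 70.42 cm²
Volume = 70.42 × 13.8×10⁻⁴ cm = 0.09718 cm³
m(Ni) = 0.09718 × 8.90 = 0.8649 g
n(Ni) = 0.8649 / 58.69 = 0.01474 mol; n(e⁻) = 2 × 0.01474 = 0.02948 mol
Q = 0.02948 × 96500 = 2845 C
t = 2845 / 0.372 = 7648 s

7650 s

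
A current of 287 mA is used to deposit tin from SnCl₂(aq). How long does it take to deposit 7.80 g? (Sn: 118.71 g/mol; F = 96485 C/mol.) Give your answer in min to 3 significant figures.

n(Sn) = 7.80 / 118.71 = 0.06571 mol
Sn²⁺ + 2e⁻ → Sn, so n(e⁻) = 2 × 0.06571 = 0.1314 mol
Q = 0.1314 × 96485 = 12680 C
t = Q / I = 12680 / 0.287 = 44180 s = 736 min

736 min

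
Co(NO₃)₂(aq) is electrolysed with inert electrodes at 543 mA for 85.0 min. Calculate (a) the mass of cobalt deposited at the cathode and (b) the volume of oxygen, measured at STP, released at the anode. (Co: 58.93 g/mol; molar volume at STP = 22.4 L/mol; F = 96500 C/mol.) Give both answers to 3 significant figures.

Q = 0.543 × 5100 = 2769 C; n(e⁻) = 2769 / 96500 = 0.02869 mol
Cathode: Co²⁺ + 2e⁻ → Co → n(Co) = 0.02869/2 = 0.01435 mol → 0.846 g
Anode: 2H₂O → O₂ + 4H⁺ + 4e⁻ → n(O₂) = 0.02869/4 = 0.007173 mol → 0.161 L

0.846 g Co; 0.161 L O₂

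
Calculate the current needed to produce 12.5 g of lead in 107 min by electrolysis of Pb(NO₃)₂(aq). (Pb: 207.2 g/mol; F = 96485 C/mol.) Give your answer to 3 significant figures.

1.81 A

n(Pb) = 12.5 / 207.2 = 0.06033 mol
Pb²⁺ + 2e⁻ → Pb, so n(e⁻) = 2 × 0.06033 = 0.1207 mol
Q = 0.1207 × 96485 = 11650 C
I = Q / t = 11650 / 6420 s = 1.81 A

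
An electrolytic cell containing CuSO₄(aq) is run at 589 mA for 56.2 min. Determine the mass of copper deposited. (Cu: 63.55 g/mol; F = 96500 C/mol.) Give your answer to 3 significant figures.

0.654 g

Q = 0.589 A × 3372 s = 1986 C
n(e⁻) = 1986 / 96500 = 0.02058 mol
Cu²⁺ + 2e⁻ → Cu, so n(Cu) = 0.02058 / 2 = 0.01029 mol
m = 0.01029 × 63.55 = 0.654 g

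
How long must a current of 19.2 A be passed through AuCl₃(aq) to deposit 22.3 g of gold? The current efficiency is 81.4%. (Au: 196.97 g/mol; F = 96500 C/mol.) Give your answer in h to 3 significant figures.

n(Au) = 22.3 / 196.97 = 0.1132 mol
Au³⁺ + 3e⁻ → Au, so n(e⁻) = 3 × 0.1132 = 0.3396 mol
Q = 0.3396 × 96500 / 0.814 = 40260 C
t = Q / I = 40260 / 19.2 = 2097 s = 0.583 h

0.583 h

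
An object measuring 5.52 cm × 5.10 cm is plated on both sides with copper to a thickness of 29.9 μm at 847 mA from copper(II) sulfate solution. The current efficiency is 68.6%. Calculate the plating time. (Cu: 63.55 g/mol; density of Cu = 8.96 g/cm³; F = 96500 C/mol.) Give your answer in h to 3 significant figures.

2.19 h

Plated area = 2 × 5.52 × 5.10 = 56.30 cm²
Volume = 56.30 × 29.9×10⁻⁴ cm = 0.1683 cm³
m(Cu) = 0.1683 × 8.96 = 1.508 g
n(Cu) = 1.508 / 63.55 = 0.02373 mol; n(e⁻) = 2 × 0.02373 = 0.04746 mol
Q = 0.04746 × 96500 / 0.686 = 6676 C
t = 6676 / 0.847 = 7882 s = 2.19 h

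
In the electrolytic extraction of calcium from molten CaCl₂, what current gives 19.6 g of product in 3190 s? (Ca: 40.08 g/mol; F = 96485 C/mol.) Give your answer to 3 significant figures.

29.6 A

n(Ca) = 19.6 / 40.08 = 0.4890 mol
Ca²⁺ + 2e⁻ → Ca, so n(e⁻) = 2 × 0.4890 = 0.9780 mol
Q = 0.9780 × 96485 = 94360 C
I = Q / t = 94360 / 3190 s = 29.6 A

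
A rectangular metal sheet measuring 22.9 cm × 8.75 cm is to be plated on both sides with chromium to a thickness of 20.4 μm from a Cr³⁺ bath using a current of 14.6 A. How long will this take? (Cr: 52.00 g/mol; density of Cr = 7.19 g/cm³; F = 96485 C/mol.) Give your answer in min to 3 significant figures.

37.4 min

Plated area = 2 × 22.9 × 8.75 = 400.8 cm²
Volume = 400.8 × 20.4×10⁻⁴ cm = 0.8176 cm³
m(Cr) = 0.8176 × 7.19 = 5.879 g
n(Cr) = 5.879 / 52.00 = 0.1131 mol; n(e⁻) = 3 × 0.1131 = 0.3393 mol
Q = 0.3393 × 96485 = 32740 C
t = 32740 / 14.6 = 2242 s = 37.4 min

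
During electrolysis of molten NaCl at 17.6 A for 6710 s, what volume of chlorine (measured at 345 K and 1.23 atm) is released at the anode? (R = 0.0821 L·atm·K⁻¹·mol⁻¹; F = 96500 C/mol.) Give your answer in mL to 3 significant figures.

Q = 17.6 A × 6710 s = 1.181×10^5 C
n(e⁻) = Q/F = 1.181×10^5/96500 = 1.224 mol
2Cl⁻ → Cl₂ + 2e⁻, so n(Cl₂) = 1.224 / 2 = 0.6120 mol
V = nRT/P = 0.6120 × 0.0821 × 345 / 1.23 = 14.09 L
= 14100 mL

14100 mL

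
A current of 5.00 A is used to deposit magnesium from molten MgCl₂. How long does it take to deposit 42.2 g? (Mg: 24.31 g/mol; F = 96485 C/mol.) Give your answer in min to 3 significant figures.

1120 min

n(Mg) = 42.2 / 24.31 = 1.736 mol
Mg²⁺ + 2e⁻ → Mg, so n(e⁻) = 2 × 1.736 = 3.472 mol
Q = 3.472 × 96485 = 3.350×10^5 C
t = Q / I = 3.350×10^5 / 5.00 = 67000 s = 1120 min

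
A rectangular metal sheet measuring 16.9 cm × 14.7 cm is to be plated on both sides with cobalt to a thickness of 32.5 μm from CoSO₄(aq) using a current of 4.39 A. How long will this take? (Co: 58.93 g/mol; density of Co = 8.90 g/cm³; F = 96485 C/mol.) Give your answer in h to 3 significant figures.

Plated area = 2 × 16.9 × 14.7 = 496.9 cm²
Volume = 496.9 × 32.5×10⁻⁴ cm = 1.615 cm³
m(Co) = 1.615 × 8.90 = 14.37 g
n(Co) = 14.37 / 58.93 = 0.2438 mol; n(e⁻) = 2 × 0.2438 = 0.4876 mol
Q = 0.4876 × 96485 = 47050 C
t = 47050 / 4.39 = 10720 s = 2.98 h

2.98 h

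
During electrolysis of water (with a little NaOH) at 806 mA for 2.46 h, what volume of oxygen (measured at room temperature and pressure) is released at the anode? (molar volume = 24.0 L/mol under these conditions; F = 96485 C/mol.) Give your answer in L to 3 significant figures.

Q = It = 0.806 × 8856 = 7138 C
Moles of electrons = 7138 / 96485 = 0.07398 mol
2H₂O → O₂ + 4H⁺ + 4e⁻, so n(O₂) = 0.07398 / 4 = 0.01850 mol
V = 0.01850 × 24.0 = 0.4440 L

0.444 L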